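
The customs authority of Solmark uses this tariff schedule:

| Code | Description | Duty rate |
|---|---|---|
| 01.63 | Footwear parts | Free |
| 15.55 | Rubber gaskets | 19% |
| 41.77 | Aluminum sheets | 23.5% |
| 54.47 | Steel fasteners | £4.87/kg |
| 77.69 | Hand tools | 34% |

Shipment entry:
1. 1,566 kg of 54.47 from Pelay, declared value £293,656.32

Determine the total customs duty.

Line 1 (54.47, Pelay, 1,566 kg, £293,656.32):
Base rate for 54.47 is £4.87/kg.
Duty = 1,566 × £4.87 = £7,626.42.

£7,626.42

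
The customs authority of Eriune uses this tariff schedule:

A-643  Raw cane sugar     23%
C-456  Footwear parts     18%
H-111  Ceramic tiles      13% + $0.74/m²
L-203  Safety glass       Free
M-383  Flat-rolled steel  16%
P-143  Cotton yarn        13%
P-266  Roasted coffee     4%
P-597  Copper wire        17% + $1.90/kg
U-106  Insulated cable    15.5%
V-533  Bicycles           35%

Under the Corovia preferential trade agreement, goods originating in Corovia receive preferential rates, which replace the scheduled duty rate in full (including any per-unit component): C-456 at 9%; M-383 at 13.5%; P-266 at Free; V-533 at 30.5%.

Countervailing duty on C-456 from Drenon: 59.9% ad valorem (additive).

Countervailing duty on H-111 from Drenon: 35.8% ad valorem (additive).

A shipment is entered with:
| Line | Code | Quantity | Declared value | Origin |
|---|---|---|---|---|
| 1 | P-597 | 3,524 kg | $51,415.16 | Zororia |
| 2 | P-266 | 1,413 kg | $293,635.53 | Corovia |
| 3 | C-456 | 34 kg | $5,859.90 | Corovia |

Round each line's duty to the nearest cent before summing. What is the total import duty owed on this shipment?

$15,963.57

Line 1 (P-597, Zororia, 3,524 kg, $51,415.16):
Base rate for P-597 is 17% + $1.90/kg.
Duty = $51,415.16 × 17% + 3,524 × $1.90 = $15,436.18.
Line 2 (P-266, Corovia, 1,413 kg, $293,635.53):
Base rate for P-266 is 4%.
Origin Corovia qualifies under the Eriune–Corovia agreement and P-266 is covered: preferential rate Free applies instead.
Duty = $293,635.53 × 0% = $0.00.
Line 3 (C-456, Corovia, 34 kg, $5,859.90):
Base rate for C-456 is 18%.
Origin Corovia qualifies under the Eriune–Corovia agreement and C-456 is covered: preferential rate 9% applies instead.
The additional-duty order on C-456 targets Drenon, not Corovia; it does not apply.
Duty = $5,859.90 × 9% = $527.39.
Total = $15,436.18 + $0.00 + $527.39 = $15,963.57.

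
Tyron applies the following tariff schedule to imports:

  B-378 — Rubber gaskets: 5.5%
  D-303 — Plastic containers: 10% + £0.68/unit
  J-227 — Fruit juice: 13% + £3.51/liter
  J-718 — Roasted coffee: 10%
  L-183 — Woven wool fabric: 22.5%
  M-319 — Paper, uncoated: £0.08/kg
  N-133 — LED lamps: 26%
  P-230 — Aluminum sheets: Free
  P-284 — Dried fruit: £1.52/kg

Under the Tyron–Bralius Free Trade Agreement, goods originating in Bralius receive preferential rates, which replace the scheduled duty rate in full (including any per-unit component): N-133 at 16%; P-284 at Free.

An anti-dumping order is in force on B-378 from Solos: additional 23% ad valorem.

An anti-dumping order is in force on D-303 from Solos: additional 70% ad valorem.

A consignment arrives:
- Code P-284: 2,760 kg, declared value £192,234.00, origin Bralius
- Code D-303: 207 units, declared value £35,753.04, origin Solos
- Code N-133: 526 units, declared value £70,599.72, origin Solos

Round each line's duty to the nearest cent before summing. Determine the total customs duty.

£47,099.12

Line 1 (P-284, Bralius, 2,760 kg, £192,234.00):
Base rate for P-284 is £1.52/kg.
Origin Bralius qualifies under the Tyron–Bralius agreement and P-284 is covered: preferential rate Free applies instead.
Duty = £192,234.00 × 0% = £0.00.
Line 2 (D-303, Solos, 207 units, £35,753.04):
Base rate for D-303 is 10% + £0.68/unit.
Additional duty on D-303 from Solos: +70%. Applied ad valorem rate: 10% + 70% = 80%.
Duty = £35,753.04 × 80% + 207 × £0.68 = £28,743.19.
Line 3 (N-133, Solos, 526 units, £70,599.72):
Base rate for N-133 is 26%.
N-133 has an FTA preferential rate, but origin Solos is not Bralius; base rate stands.
Duty = £70,599.72 × 26% = £18,355.93.
Total = £0.00 + £28,743.19 + £18,355.93 = £47,099.12.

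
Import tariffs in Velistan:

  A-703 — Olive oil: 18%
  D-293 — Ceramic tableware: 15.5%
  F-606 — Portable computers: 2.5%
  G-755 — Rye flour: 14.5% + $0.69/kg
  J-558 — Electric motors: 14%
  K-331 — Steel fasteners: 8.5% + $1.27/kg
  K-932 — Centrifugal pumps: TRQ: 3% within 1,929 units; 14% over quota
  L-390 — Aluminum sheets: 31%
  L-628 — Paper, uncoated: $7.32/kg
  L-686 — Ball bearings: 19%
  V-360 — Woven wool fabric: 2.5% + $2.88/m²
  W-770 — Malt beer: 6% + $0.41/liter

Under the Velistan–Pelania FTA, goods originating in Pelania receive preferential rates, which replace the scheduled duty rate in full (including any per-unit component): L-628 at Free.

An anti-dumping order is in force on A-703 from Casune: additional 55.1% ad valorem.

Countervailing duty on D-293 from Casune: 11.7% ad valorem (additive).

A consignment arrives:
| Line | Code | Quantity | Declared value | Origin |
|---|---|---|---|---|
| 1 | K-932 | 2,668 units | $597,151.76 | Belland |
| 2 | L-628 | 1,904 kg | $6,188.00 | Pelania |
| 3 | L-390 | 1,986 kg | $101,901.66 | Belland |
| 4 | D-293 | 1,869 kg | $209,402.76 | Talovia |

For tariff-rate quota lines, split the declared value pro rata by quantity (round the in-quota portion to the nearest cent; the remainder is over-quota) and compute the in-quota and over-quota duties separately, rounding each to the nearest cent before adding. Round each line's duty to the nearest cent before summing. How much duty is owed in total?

Line 1 (K-932, Belland, 2,668 units, $597,151.76):
Code K-932 is under a tariff-rate quota (threshold 1,929 units). In-quota: 1,929 units at 3%; over-quota: 739 units at 14%.
Pro-rata value split: in-quota = $597,151.76 × 1,929/2,668 = $431,748.78; over-quota = $597,151.76 − $431,748.78 = $165,402.98.
In-quota duty = $431,748.78 × 3% = $12,952.46. Over-quota duty = $165,402.98 × 14% = $23,156.42.
Line duty = $12,952.46 + $23,156.42 = $36,108.88.
Line 2 (L-628, Pelania, 1,904 kg, $6,188.00):
Base rate for L-628 is $7.32/kg.
Origin Pelania qualifies under the Velistan–Pelania agreement and L-628 is covered: preferential rate Free applies instead.
Duty = $6,188.00 × 0% = $0.00.
Line 3 (L-390, Belland, 1,986 kg, $101,901.66):
Base rate for L-390 is 31%.
Duty = $101,901.66 × 31% = $31,589.51.
Line 4 (D-293, Talovia, 1,869 kg, $209,402.76):
Base rate for D-293 is 15.5%.
The additional-duty order on D-293 targets Casune, not Talovia; it does not apply.
Duty = $209,402.76 × 15.5% = $32,457.43.
Total = $36,108.88 + $0.00 + $31,589.51 + $32,457.43 = $100,155.82.

$100,155.82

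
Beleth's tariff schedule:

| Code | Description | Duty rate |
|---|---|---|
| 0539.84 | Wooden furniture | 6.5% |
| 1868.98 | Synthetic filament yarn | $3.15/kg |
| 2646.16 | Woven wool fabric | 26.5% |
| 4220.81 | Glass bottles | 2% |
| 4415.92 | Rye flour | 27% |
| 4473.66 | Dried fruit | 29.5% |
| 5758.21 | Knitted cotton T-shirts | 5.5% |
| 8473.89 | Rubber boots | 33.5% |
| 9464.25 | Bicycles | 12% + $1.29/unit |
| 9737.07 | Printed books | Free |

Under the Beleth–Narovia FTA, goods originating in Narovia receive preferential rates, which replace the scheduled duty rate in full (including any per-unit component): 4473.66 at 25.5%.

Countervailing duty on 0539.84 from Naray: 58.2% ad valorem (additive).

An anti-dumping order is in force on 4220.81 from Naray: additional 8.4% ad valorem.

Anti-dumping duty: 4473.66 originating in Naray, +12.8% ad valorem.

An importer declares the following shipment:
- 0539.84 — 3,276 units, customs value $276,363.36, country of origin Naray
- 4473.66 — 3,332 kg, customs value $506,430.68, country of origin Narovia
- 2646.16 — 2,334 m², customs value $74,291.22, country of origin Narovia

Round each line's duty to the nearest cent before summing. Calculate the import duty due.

$327,634.08

Line 1 (0539.84, Naray, 3,276 units, $276,363.36):
Base rate for 0539.84 is 6.5%.
Additional duty on 0539.84 from Naray: +58.2%. Applied ad valorem rate: 6.5% + 58.2% = 64.7%.
Duty = $276,363.36 × 64.7% = $178,807.09.
Line 2 (4473.66, Narovia, 3,332 kg, $506,430.68):
Base rate for 4473.66 is 29.5%.
Origin Narovia qualifies under the Beleth–Narovia agreement and 4473.66 is covered: preferential rate 25.5% applies instead.
The additional-duty order on 4473.66 targets Naray, not Narovia; it does not apply.
Duty = $506,430.68 × 25.5% = $129,139.82.
Line 3 (2646.16, Narovia, 2,334 m², $74,291.22):
Base rate for 2646.16 is 26.5%.
Origin Narovia is the FTA partner but 2646.16 is not on the preference list; base rate stands.
Duty = $74,291.22 × 26.5% = $19,687.17.
Total = $178,807.09 + $129,139.82 + $19,687.17 = $327,634.08.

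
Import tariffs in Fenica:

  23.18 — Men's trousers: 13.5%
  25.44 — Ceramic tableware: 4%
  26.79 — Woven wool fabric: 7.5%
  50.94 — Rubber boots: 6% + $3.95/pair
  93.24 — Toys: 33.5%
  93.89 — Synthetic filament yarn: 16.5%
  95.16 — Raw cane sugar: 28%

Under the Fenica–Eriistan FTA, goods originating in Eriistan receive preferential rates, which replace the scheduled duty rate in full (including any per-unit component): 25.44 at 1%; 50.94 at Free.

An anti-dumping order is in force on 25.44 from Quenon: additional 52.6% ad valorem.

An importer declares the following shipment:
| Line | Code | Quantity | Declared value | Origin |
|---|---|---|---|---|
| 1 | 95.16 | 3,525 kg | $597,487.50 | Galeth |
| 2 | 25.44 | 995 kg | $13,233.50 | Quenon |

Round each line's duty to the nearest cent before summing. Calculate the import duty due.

Line 1 (95.16, Galeth, 3,525 kg, $597,487.50):
Base rate for 95.16 is 28%.
Duty = $597,487.50 × 28% = $167,296.50.
Line 2 (25.44, Quenon, 995 kg, $13,233.50):
Base rate for 25.44 is 4%.
25.44 has an FTA preferential rate, but origin Quenon is not Eriistan; base rate stands.
Additional duty on 25.44 from Quenon: +52.6%. Applied ad valorem rate: 4% + 52.6% = 56.6%.
Duty = $13,233.50 × 56.6% = $7,490.16.
Total = $167,296.50 + $7,490.16 = $174,786.66.

$174,786.66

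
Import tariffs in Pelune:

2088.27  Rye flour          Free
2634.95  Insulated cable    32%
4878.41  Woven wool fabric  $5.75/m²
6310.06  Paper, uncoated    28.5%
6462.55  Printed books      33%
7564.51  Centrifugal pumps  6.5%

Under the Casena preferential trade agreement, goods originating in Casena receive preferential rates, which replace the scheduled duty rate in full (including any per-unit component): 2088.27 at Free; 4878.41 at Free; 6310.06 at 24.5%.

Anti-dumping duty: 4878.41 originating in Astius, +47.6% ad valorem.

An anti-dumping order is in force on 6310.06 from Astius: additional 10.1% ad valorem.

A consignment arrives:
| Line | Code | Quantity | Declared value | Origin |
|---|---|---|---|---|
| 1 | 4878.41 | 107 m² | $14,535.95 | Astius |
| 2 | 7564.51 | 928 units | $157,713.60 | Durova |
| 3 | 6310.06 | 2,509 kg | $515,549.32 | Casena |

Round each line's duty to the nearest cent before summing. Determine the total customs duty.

$144,095.32

Line 1 (4878.41, Astius, 107 m², $14,535.95):
Base rate for 4878.41 is $5.75/m².
4878.41 has an FTA preferential rate, but origin Astius is not Casena; base rate stands.
Additional duty on 4878.41 from Astius: +47.6% ad valorem. Applied ad valorem rate = 47.6%.
Duty = $14,535.95 × 47.6% + 107 × $5.75 = $7,534.36.
Line 2 (7564.51, Durova, 928 units, $157,713.60):
Base rate for 7564.51 is 6.5%.
Duty = $157,713.60 × 6.5% = $10,251.38.
Line 3 (6310.06, Casena, 2,509 kg, $515,549.32):
Base rate for 6310.06 is 28.5%.
Origin Casena qualifies under the Pelune–Casena agreement and 6310.06 is covered: preferential rate 24.5% applies instead.
The additional-duty order on 6310.06 targets Astius, not Casena; it does not apply.
Duty = $515,549.32 × 24.5% = $126,309.58.
Total = $7,534.36 + $10,251.38 + $126,309.58 = $144,095.32.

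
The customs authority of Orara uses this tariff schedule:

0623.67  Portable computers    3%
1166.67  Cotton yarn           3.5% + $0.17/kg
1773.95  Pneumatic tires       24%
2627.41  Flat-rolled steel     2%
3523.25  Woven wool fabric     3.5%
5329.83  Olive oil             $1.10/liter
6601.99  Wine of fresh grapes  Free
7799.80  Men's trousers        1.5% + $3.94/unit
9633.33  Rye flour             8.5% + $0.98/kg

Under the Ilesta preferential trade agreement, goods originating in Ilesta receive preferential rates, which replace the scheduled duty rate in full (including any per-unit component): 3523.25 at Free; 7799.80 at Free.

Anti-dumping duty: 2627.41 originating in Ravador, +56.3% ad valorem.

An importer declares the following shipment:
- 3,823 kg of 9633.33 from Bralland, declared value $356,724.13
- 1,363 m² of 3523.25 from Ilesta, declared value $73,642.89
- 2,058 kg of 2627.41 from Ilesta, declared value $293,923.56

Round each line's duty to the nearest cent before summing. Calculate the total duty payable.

Line 1 (9633.33, Bralland, 3,823 kg, $356,724.13):
Base rate for 9633.33 is 8.5% + $0.98/kg.
Duty = $356,724.13 × 8.5% + 3,823 × $0.98 = $34,068.09.
Line 2 (3523.25, Ilesta, 1,363 m², $73,642.89):
Base rate for 3523.25 is 3.5%.
Origin Ilesta qualifies under the Orara–Ilesta agreement and 3523.25 is covered: preferential rate Free applies instead.
Duty = $73,642.89 × 0% = $0.00.
Line 3 (2627.41, Ilesta, 2,058 kg, $293,923.56):
Base rate for 2627.41 is 2%.
Origin Ilesta is the FTA partner but 2627.41 is not on the preference list; base rate stands.
The additional-duty order on 2627.41 targets Ravador, not Ilesta; it does not apply.
Duty = $293,923.56 × 2% = $5,878.47.
Total = $34,068.09 + $0.00 + $5,878.47 = $39,946.56.

$39,946.56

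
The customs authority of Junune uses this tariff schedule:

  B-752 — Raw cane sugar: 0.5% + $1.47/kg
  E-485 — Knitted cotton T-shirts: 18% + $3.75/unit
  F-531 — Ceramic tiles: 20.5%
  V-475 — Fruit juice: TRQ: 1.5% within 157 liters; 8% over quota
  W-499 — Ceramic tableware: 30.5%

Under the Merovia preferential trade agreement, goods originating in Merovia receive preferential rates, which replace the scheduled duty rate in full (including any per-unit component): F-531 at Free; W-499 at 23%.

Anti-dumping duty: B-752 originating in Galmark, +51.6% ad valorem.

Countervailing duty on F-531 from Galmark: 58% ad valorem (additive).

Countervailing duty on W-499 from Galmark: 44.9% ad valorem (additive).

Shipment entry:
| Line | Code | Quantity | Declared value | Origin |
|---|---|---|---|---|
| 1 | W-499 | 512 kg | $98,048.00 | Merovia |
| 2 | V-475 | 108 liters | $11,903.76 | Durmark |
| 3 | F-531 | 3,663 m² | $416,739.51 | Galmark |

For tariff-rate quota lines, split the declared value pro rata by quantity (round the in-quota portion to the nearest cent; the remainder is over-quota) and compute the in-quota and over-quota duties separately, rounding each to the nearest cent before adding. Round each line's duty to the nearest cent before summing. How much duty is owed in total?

Line 1 (W-499, Merovia, 512 kg, $98,048.00):
Base rate for W-499 is 30.5%.
Origin Merovia qualifies under the Junune–Merovia agreement and W-499 is covered: preferential rate 23% applies instead.
The additional-duty order on W-499 targets Galmark, not Merovia; it does not apply.
Duty = $98,048.00 × 23% = $22,551.04.
Line 2 (V-475, Durmark, 108 liters, $11,903.76):
Code V-475 is under a tariff-rate quota (threshold 157 liters). Quantity 108 liters is within the quota, so the in-quota rate 1.5% applies to the full value.
Duty = $11,903.76 × 1.5% = $178.56.
Line 3 (F-531, Galmark, 3,663 m², $416,739.51):
Base rate for F-531 is 20.5%.
F-531 has an FTA preferential rate, but origin Galmark is not Merovia; base rate stands.
Additional duty on F-531 from Galmark: +58%. Applied ad valorem rate: 20.5% + 58% = 78.5%.
Duty = $416,739.51 × 78.5% = $327,140.52.
Total = $22,551.04 + $178.56 + $327,140.52 = $349,870.12.

$349,870.12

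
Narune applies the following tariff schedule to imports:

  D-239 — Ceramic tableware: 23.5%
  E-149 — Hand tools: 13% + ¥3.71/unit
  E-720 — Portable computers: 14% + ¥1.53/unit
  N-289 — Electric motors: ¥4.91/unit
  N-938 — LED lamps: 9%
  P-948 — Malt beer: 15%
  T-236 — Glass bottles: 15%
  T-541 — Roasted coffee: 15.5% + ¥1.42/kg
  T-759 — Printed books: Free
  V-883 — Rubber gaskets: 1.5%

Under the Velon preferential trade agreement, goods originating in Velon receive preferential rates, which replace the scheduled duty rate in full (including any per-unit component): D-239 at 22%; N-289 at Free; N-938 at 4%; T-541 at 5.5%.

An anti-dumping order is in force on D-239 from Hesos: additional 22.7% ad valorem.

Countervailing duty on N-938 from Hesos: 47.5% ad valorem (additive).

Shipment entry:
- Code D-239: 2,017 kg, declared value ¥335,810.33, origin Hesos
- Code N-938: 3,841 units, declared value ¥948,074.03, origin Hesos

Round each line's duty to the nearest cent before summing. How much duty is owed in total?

¥690,806.20

Line 1 (D-239, Hesos, 2,017 kg, ¥335,810.33):
Base rate for D-239 is 23.5%.
D-239 has an FTA preferential rate, but origin Hesos is not Velon; base rate stands.
Additional duty on D-239 from Hesos: +22.7%. Applied ad valorem rate: 23.5% + 22.7% = 46.2%.
Duty = ¥335,810.33 × 46.2% = ¥155,144.37.
Line 2 (N-938, Hesos, 3,841 units, ¥948,074.03):
Base rate for N-938 is 9%.
N-938 has an FTA preferential rate, but origin Hesos is not Velon; base rate stands.
Additional duty on N-938 from Hesos: +47.5%. Applied ad valorem rate: 9% + 47.5% = 56.5%.
Duty = ¥948,074.03 × 56.5% = ¥535,661.83.
Total = ¥155,144.37 + ¥535,661.83 = ¥690,806.20.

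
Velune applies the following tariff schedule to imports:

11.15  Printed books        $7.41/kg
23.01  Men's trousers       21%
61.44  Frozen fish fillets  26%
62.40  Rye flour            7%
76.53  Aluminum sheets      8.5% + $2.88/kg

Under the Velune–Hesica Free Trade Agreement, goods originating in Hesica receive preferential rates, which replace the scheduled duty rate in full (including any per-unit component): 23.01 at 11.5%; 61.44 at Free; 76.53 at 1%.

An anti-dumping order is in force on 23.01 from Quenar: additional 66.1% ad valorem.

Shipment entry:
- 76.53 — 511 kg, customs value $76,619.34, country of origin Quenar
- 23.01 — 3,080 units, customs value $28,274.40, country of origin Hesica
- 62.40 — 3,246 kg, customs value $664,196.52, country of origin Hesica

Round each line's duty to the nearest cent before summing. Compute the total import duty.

$57,729.64

Line 1 (76.53, Quenar, 511 kg, $76,619.34):
Base rate for 76.53 is 8.5% + $2.88/kg.
76.53 has an FTA preferential rate, but origin Quenar is not Hesica; base rate stands.
Duty = $76,619.34 × 8.5% + 511 × $2.88 = $7,984.32.
Line 2 (23.01, Hesica, 3,080 units, $28,274.40):
Base rate for 23.01 is 21%.
Origin Hesica qualifies under the Velune–Hesica agreement and 23.01 is covered: preferential rate 11.5% applies instead.
The additional-duty order on 23.01 targets Quenar, not Hesica; it does not apply.
Duty = $28,274.40 × 11.5% = $3,251.56.
Line 3 (62.40, Hesica, 3,246 kg, $664,196.52):
Base rate for 62.40 is 7%.
Origin Hesica is the FTA partner but 62.40 is not on the preference list; base rate stands.
Duty = $664,196.52 × 7% = $46,493.76.
Total = $7,984.32 + $3,251.56 + $46,493.76 = $57,729.64.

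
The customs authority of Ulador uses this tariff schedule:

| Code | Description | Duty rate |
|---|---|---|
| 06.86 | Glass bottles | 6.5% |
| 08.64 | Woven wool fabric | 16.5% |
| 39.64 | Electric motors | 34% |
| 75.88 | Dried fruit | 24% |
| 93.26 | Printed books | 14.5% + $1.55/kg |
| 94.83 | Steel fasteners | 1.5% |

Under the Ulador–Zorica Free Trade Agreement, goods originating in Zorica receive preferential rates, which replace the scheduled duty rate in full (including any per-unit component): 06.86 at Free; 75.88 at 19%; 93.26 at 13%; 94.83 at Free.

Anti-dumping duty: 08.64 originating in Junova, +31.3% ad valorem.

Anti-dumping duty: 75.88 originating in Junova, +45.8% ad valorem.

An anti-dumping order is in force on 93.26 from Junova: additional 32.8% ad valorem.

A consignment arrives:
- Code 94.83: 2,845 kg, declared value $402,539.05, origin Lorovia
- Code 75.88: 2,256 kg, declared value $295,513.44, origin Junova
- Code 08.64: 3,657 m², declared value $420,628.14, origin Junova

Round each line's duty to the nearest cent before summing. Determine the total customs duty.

$413,366.72

Line 1 (94.83, Lorovia, 2,845 kg, $402,539.05):
Base rate for 94.83 is 1.5%.
94.83 has an FTA preferential rate, but origin Lorovia is not Zorica; base rate stands.
Duty = $402,539.05 × 1.5% = $6,038.09.
Line 2 (75.88, Junova, 2,256 kg, $295,513.44):
Base rate for 75.88 is 24%.
75.88 has an FTA preferential rate, but origin Junova is not Zorica; base rate stands.
Additional duty on 75.88 from Junova: +45.8%. Applied ad valorem rate: 24% + 45.8% = 69.8%.
Duty = $295,513.44 × 69.8% = $206,268.38.
Line 3 (08.64, Junova, 3,657 m², $420,628.14):
Base rate for 08.64 is 16.5%.
Additional duty on 08.64 from Junova: +31.3%. Applied ad valorem rate: 16.5% + 31.3% = 47.8%.
Duty = $420,628.14 × 47.8% = $201,060.25.
Total = $6,038.09 + $206,268.38 + $201,060.25 = $413,366.72.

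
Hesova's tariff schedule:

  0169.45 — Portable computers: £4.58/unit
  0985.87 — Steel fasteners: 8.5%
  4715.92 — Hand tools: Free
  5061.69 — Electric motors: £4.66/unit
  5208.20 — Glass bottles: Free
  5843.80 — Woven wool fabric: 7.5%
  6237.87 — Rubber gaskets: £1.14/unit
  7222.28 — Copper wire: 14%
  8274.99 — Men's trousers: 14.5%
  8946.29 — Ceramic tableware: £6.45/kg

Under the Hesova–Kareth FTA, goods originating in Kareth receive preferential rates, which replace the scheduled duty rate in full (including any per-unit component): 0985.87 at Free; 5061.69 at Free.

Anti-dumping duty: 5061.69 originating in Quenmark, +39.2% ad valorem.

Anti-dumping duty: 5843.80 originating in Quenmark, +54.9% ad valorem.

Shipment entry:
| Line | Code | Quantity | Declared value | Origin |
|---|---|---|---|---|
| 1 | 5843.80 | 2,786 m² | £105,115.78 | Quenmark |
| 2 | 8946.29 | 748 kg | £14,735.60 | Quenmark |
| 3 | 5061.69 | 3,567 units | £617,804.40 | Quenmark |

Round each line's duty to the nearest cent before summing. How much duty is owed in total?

Line 1 (5843.80, Quenmark, 2,786 m², £105,115.78):
Base rate for 5843.80 is 7.5%.
Additional duty on 5843.80 from Quenmark: +54.9%. Applied ad valorem rate: 7.5% + 54.9% = 62.4%.
Duty = £105,115.78 × 62.4% = £65,592.25.
Line 2 (8946.29, Quenmark, 748 kg, £14,735.60):
Base rate for 8946.29 is £6.45/kg.
Duty = 748 × £6.45 = £4,824.60.
Line 3 (5061.69, Quenmark, 3,567 units, £617,804.40):
Base rate for 5061.69 is £4.66/unit.
5061.69 has an FTA preferential rate, but origin Quenmark is not Kareth; base rate stands.
Additional duty on 5061.69 from Quenmark: +39.2% ad valorem. Applied ad valorem rate = 39.2%.
Duty = £617,804.40 × 39.2% + 3,567 × £4.66 = £258,801.54.
Total = £65,592.25 + £4,824.60 + £258,801.54 = £329,218.39.

£329,218.39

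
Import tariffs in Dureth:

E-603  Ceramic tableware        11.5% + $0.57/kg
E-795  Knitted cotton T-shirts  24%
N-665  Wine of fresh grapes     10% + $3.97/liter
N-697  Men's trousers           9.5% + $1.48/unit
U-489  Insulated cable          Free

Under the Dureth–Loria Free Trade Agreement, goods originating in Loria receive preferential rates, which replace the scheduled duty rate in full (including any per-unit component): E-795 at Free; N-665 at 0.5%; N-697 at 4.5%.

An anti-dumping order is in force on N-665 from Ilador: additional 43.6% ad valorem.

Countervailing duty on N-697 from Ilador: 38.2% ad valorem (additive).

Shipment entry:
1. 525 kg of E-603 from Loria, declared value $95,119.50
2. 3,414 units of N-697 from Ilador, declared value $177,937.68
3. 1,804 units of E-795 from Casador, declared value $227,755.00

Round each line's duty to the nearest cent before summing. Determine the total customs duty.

$155,828.18

Line 1 (E-603, Loria, 525 kg, $95,119.50):
Base rate for E-603 is 11.5% + $0.57/kg.
Origin Loria is the FTA partner but E-603 is not on the preference list; base rate stands.
Duty = $95,119.50 × 11.5% + 525 × $0.57 = $11,237.99.
Line 2 (N-697, Ilador, 3,414 units, $177,937.68):
Base rate for N-697 is 9.5% + $1.48/unit.
N-697 has an FTA preferential rate, but origin Ilador is not Loria; base rate stands.
Additional duty on N-697 from Ilador: +38.2%. Applied ad valorem rate: 9.5% + 38.2% = 47.7%.
Duty = $177,937.68 × 47.7% + 3,414 × $1.48 = $89,928.99.
Line 3 (E-795, Casador, 1,804 units, $227,755.00):
Base rate for E-795 is 24%.
E-795 has an FTA preferential rate, but origin Casador is not Loria; base rate stands.
Duty = $227,755.00 × 24% = $54,661.20.
Total = $11,237.99 + $89,928.99 + $54,661.20 = $155,828.18.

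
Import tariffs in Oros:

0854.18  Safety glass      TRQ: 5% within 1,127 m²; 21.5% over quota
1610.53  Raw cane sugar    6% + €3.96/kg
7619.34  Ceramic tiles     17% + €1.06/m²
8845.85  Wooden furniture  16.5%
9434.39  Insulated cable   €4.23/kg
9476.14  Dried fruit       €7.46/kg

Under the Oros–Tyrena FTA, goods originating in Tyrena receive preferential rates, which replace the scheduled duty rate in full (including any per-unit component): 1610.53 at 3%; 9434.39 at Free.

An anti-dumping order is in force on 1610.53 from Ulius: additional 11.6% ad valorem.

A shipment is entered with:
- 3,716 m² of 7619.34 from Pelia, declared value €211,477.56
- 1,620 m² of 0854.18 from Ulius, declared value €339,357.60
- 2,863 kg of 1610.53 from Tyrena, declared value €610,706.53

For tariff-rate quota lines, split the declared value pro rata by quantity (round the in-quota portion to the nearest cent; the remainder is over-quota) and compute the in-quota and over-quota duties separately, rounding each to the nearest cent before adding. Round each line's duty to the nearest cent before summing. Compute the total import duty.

€92,219.38

Line 1 (7619.34, Pelia, 3,716 m², €211,477.56):
Base rate for 7619.34 is 17% + €1.06/m².
Duty = €211,477.56 × 17% + 3,716 × €1.06 = €39,890.15.
Line 2 (0854.18, Ulius, 1,620 m², €339,357.60):
Code 0854.18 is under a tariff-rate quota (threshold 1,127 m²). In-quota: 1,127 m² at 5%; over-quota: 493 m² at 21.5%.
Pro-rata value split: in-quota = €339,357.60 × 1,127/1,620 = €236,083.96; over-quota = €339,357.60 − €236,083.96 = €103,273.64.
In-quota duty = €236,083.96 × 5% = €11,804.20. Over-quota duty = €103,273.64 × 21.5% = €22,203.83.
Line duty = €11,804.20 + €22,203.83 = €34,008.03.
Line 3 (1610.53, Tyrena, 2,863 kg, €610,706.53):
Base rate for 1610.53 is 6% + €3.96/kg.
Origin Tyrena qualifies under the Oros–Tyrena agreement and 1610.53 is covered: preferential rate 3% applies instead.
The additional-duty order on 1610.53 targets Ulius, not Tyrena; it does not apply.
Duty = €610,706.53 × 3% = €18,321.20.
Total = €39,890.15 + €34,008.03 + €18,321.20 = €92,219.38.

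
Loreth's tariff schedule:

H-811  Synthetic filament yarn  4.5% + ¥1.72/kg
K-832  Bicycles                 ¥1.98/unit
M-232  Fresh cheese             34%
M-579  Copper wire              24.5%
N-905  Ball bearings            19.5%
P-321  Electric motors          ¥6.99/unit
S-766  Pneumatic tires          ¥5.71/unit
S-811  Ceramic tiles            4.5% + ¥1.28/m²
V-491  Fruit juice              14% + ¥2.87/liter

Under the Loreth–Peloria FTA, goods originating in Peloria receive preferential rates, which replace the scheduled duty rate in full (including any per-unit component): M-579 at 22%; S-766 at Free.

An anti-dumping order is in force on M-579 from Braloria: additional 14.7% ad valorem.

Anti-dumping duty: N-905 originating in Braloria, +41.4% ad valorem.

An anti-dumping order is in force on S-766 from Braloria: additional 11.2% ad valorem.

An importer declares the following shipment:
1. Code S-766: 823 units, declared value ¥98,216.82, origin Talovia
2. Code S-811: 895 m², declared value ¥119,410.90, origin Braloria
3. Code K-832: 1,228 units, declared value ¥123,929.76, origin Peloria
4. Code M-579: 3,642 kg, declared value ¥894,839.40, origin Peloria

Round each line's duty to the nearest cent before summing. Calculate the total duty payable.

¥210,514.53

Line 1 (S-766, Talovia, 823 units, ¥98,216.82):
Base rate for S-766 is ¥5.71/unit.
S-766 has an FTA preferential rate, but origin Talovia is not Peloria; base rate stands.
The additional-duty order on S-766 targets Braloria, not Talovia; it does not apply.
Duty = 823 × ¥5.71 = ¥4,699.33.
Line 2 (S-811, Braloria, 895 m², ¥119,410.90):
Base rate for S-811 is 4.5% + ¥1.28/m².
Duty = ¥119,410.90 × 4.5% + 895 × ¥1.28 = ¥6,519.09.
Line 3 (K-832, Peloria, 1,228 units, ¥123,929.76):
Base rate for K-832 is ¥1.98/unit.
Origin Peloria is the FTA partner but K-832 is not on the preference list; base rate stands.
Duty = 1,228 × ¥1.98 = ¥2,431.44.
Line 4 (M-579, Peloria, 3,642 kg, ¥894,839.40):
Base rate for M-579 is 24.5%.
Origin Peloria qualifies under the Loreth–Peloria agreement and M-579 is covered: preferential rate 22% applies instead.
The additional-duty order on M-579 targets Braloria, not Peloria; it does not apply.
Duty = ¥894,839.40 × 22% = ¥196,864.67.
Total = ¥4,699.33 + ¥6,519.09 + ¥2,431.44 + ¥196,864.67 = ¥210,514.53.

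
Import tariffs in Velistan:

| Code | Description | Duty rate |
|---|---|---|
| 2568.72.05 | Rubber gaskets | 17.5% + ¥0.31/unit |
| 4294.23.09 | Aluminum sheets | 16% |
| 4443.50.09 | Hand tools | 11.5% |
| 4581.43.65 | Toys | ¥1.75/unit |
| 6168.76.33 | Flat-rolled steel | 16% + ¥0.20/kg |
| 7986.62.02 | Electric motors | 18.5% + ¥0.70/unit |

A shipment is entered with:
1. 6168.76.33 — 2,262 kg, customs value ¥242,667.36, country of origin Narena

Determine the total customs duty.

Line 1 (6168.76.33, Narena, 2,262 kg, ¥242,667.36):
Base rate for 6168.76.33 is 16% + ¥0.20/kg.
Duty = ¥242,667.36 × 16% + 2,262 × ¥0.20 = ¥39,279.18.

¥39,279.18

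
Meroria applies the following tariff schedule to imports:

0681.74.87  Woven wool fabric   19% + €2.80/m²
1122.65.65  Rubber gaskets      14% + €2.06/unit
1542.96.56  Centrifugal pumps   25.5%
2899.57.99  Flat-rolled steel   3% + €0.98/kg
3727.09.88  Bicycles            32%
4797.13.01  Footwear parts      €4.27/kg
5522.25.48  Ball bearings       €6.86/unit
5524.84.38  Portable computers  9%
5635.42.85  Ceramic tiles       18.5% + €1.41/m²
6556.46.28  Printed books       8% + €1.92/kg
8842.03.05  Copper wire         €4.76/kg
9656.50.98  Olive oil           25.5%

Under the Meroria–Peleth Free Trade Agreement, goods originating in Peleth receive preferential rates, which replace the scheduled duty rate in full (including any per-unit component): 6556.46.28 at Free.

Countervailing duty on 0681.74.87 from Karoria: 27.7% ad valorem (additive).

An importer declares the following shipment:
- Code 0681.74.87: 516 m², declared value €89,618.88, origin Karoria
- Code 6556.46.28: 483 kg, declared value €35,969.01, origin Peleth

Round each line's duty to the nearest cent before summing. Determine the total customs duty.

€43,296.82

Line 1 (0681.74.87, Karoria, 516 m², €89,618.88):
Base rate for 0681.74.87 is 19% + €2.80/m².
Additional duty on 0681.74.87 from Karoria: +27.7%. Applied ad valorem rate: 19% + 27.7% = 46.7%.
Duty = €89,618.88 × 46.7% + 516 × €2.80 = €43,296.82.
Line 2 (6556.46.28, Peleth, 483 kg, €35,969.01):
Base rate for 6556.46.28 is 8% + €1.92/kg.
Origin Peleth qualifies under the Meroria–Peleth agreement and 6556.46.28 is covered: preferential rate Free applies instead.
Duty = €35,969.01 × 0% = €0.00.
Total = €43,296.82 + €0.00 = €43,296.82.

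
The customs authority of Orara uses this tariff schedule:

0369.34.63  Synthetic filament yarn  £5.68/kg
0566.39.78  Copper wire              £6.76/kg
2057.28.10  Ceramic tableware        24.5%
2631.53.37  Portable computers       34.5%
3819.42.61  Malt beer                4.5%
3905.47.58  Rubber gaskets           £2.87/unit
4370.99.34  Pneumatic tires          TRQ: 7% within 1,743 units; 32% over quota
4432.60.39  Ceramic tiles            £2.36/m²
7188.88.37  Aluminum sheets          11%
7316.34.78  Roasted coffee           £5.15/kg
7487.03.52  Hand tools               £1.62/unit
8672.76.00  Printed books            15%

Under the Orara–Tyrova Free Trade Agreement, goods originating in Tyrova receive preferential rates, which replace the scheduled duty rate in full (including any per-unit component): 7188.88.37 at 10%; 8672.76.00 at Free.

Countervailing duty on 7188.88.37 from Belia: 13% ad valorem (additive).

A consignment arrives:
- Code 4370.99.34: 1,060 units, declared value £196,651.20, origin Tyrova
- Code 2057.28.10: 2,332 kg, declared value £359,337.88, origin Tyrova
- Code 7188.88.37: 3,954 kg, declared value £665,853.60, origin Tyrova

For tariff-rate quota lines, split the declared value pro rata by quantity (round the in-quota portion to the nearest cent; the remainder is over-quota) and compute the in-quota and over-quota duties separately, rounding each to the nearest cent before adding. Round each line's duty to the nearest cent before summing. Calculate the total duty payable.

£168,388.72

Line 1 (4370.99.34, Tyrova, 1,060 units, £196,651.20):
Code 4370.99.34 is under a tariff-rate quota (threshold 1,743 units). Quantity 1,060 units is within the quota, so the in-quota rate 7% applies to the full value.
Duty = £196,651.20 × 7% = £13,765.58.
Line 2 (2057.28.10, Tyrova, 2,332 kg, £359,337.88):
Base rate for 2057.28.10 is 24.5%.
Origin Tyrova is the FTA partner but 2057.28.10 is not on the preference list; base rate stands.
Duty = £359,337.88 × 24.5% = £88,037.78.
Line 3 (7188.88.37, Tyrova, 3,954 kg, £665,853.60):
Base rate for 7188.88.37 is 11%.
Origin Tyrova qualifies under the Orara–Tyrova agreement and 7188.88.37 is covered: preferential rate 10% applies instead.
The additional-duty order on 7188.88.37 targets Belia, not Tyrova; it does not apply.
Duty = £665,853.60 × 10% = £66,585.36.
Total = £13,765.58 + £88,037.78 + £66,585.36 = £168,388.72.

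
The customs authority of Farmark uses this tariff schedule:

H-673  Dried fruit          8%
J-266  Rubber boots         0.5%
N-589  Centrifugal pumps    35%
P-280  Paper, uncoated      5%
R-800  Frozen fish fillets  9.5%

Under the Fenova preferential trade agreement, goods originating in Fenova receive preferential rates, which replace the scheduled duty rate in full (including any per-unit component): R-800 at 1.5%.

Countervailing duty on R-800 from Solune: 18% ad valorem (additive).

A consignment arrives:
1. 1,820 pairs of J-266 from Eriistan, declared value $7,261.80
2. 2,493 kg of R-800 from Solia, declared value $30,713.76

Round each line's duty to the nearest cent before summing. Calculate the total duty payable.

$2,954.12

Line 1 (J-266, Eriistan, 1,820 pairs, $7,261.80):
Base rate for J-266 is 0.5%.
Duty = $7,261.80 × 0.5% = $36.31.
Line 2 (R-800, Solia, 2,493 kg, $30,713.76):
Base rate for R-800 is 9.5%.
R-800 has an FTA preferential rate, but origin Solia is not Fenova; base rate stands.
The additional-duty order on R-800 targets Solune, not Solia; it does not apply.
Duty = $30,713.76 × 9.5% = $2,917.81.
Total = $36.31 + $2,917.81 = $2,954.12.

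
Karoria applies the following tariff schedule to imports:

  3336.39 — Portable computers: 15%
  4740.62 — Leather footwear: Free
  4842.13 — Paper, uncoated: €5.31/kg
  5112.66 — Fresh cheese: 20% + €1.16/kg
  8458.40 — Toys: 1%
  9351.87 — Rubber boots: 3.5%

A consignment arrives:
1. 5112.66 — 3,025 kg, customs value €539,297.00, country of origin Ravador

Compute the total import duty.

€111,368.40

Line 1 (5112.66, Ravador, 3,025 kg, €539,297.00):
Base rate for 5112.66 is 20% + €1.16/kg.
Duty = €539,297.00 × 20% + 3,025 × €1.16 = €111,368.40.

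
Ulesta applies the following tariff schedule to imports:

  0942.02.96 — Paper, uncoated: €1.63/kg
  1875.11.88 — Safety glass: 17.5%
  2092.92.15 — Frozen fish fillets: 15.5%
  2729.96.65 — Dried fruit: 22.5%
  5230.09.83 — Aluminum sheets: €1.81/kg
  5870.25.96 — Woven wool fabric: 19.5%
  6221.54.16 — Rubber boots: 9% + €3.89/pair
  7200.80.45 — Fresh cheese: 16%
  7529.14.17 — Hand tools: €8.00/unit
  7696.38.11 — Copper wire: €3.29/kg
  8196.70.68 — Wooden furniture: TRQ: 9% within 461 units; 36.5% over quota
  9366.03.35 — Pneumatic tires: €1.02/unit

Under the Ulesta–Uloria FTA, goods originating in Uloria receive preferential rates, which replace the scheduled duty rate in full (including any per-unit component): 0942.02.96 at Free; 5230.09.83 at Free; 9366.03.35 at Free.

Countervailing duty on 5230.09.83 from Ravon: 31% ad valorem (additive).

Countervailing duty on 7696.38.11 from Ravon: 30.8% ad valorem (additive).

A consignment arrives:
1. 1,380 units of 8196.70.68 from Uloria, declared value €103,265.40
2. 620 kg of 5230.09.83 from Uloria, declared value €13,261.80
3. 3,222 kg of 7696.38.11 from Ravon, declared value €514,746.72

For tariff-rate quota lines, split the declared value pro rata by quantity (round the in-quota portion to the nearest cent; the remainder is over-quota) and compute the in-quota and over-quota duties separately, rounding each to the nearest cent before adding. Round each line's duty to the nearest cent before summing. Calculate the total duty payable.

Line 1 (8196.70.68, Uloria, 1,380 units, €103,265.40):
Code 8196.70.68 is under a tariff-rate quota (threshold 461 units). In-quota: 461 units at 9%; over-quota: 919 units at 36.5%.
Pro-rata value split: in-quota = €103,265.40 × 461/1,380 = €34,496.63; over-quota = €103,265.40 − €34,496.63 = €68,768.77.
In-quota duty = €34,496.63 × 9% = €3,104.70. Over-quota duty = €68,768.77 × 36.5% = €25,100.60.
Line duty = €3,104.70 + €25,100.60 = €28,205.30.
Line 2 (5230.09.83, Uloria, 620 kg, €13,261.80):
Base rate for 5230.09.83 is €1.81/kg.
Origin Uloria qualifies under the Ulesta–Uloria agreement and 5230.09.83 is covered: preferential rate Free applies instead.
The additional-duty order on 5230.09.83 targets Ravon, not Uloria; it does not apply.
Duty = €13,261.80 × 0% = €0.00.
Line 3 (7696.38.11, Ravon, 3,222 kg, €514,746.72):
Base rate for 7696.38.11 is €3.29/kg.
Additional duty on 7696.38.11 from Ravon: +30.8% ad valorem. Applied ad valorem rate = 30.8%.
Duty = €514,746.72 × 30.8% + 3,222 × €3.29 = €169,142.37.
Total = €28,205.30 + €0.00 + €169,142.37 = €197,347.67.

€197,347.67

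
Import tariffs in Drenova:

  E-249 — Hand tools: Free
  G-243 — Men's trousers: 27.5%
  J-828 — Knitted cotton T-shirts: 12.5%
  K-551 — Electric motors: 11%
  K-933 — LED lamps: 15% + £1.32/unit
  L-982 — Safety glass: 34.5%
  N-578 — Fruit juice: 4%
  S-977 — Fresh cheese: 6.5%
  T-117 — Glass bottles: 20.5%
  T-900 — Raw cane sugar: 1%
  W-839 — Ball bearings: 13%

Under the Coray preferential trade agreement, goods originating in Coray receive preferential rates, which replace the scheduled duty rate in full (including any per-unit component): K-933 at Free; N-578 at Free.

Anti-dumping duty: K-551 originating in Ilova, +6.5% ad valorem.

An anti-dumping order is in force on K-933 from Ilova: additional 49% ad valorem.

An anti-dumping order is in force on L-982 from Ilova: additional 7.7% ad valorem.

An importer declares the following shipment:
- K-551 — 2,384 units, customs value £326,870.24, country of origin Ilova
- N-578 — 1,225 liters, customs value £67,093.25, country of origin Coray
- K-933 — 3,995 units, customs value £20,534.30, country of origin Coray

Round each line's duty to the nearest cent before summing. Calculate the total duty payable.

£57,202.29

Line 1 (K-551, Ilova, 2,384 units, £326,870.24):
Base rate for K-551 is 11%.
Additional duty on K-551 from Ilova: +6.5%. Applied ad valorem rate: 11% + 6.5% = 17.5%.
Duty = £326,870.24 × 17.5% = £57,202.29.
Line 2 (N-578, Coray, 1,225 liters, £67,093.25):
Base rate for N-578 is 4%.
Origin Coray qualifies under the Drenova–Coray agreement and N-578 is covered: preferential rate Free applies instead.
Duty = £67,093.25 × 0% = £0.00.
Line 3 (K-933, Coray, 3,995 units, £20,534.30):
Base rate for K-933 is 15% + £1.32/unit.
Origin Coray qualifies under the Drenova–Coray agreement and K-933 is covered: preferential rate Free applies instead.
The additional-duty order on K-933 targets Ilova, not Coray; it does not apply.
Duty = £20,534.30 × 0% = £0.00.
Total = £57,202.29 + £0.00 + £0.00 = £57,202.29.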